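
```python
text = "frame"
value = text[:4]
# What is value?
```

text has length 5. The slice text[:4] selects indices [0, 1, 2, 3] (0->'f', 1->'r', 2->'a', 3->'m'), giving 'fram'.

'fram'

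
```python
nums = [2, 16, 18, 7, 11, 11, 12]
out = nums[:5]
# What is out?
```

nums has length 7. The slice nums[:5] selects indices [0, 1, 2, 3, 4] (0->2, 1->16, 2->18, 3->7, 4->11), giving [2, 16, 18, 7, 11].

[2, 16, 18, 7, 11]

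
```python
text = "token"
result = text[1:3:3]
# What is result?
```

text has length 5. The slice text[1:3:3] selects indices [1] (1->'o'), giving 'o'.

'o'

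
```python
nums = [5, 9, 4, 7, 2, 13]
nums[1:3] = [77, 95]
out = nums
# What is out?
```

nums starts as [5, 9, 4, 7, 2, 13] (length 6). The slice nums[1:3] covers indices [1, 2] with values [9, 4]. Replacing that slice with [77, 95] (same length) produces [5, 77, 95, 7, 2, 13].

[5, 77, 95, 7, 2, 13]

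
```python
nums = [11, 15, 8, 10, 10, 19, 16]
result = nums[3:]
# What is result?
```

nums has length 7. The slice nums[3:] selects indices [3, 4, 5, 6] (3->10, 4->10, 5->19, 6->16), giving [10, 10, 19, 16].

[10, 10, 19, 16]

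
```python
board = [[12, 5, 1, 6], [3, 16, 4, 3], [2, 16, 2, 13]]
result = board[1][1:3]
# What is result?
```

board[1] = [3, 16, 4, 3]. board[1] has length 4. The slice board[1][1:3] selects indices [1, 2] (1->16, 2->4), giving [16, 4].

[16, 4]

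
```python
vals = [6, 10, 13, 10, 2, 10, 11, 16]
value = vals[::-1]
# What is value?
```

vals has length 8. The slice vals[::-1] selects indices [7, 6, 5, 4, 3, 2, 1, 0] (7->16, 6->11, 5->10, 4->2, 3->10, 2->13, 1->10, 0->6), giving [16, 11, 10, 2, 10, 13, 10, 6].

[16, 11, 10, 2, 10, 13, 10, 6]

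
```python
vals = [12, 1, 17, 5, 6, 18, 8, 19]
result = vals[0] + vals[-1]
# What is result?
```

vals has length 8. vals[0] = 12.
vals has length 8. Negative index -1 maps to positive index 8 + (-1) = 7. vals[7] = 19.
Sum: 12 + 19 = 31.

31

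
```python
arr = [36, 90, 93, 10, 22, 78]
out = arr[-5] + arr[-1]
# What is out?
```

arr has length 6. Negative index -5 maps to positive index 6 + (-5) = 1. arr[1] = 90.
arr has length 6. Negative index -1 maps to positive index 6 + (-1) = 5. arr[5] = 78.
Sum: 90 + 78 = 168.

168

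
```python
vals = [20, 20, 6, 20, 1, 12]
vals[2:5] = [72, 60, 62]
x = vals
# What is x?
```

vals starts as [20, 20, 6, 20, 1, 12] (length 6). The slice vals[2:5] covers indices [2, 3, 4] with values [6, 20, 1]. Replacing that slice with [72, 60, 62] (same length) produces [20, 20, 72, 60, 62, 12].

[20, 20, 72, 60, 62, 12]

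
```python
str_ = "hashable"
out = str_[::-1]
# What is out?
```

str_ has length 8. The slice str_[::-1] selects indices [7, 6, 5, 4, 3, 2, 1, 0] (7->'e', 6->'l', 5->'b', 4->'a', 3->'h', 2->'s', 1->'a', 0->'h'), giving 'elbahsah'.

'elbahsah'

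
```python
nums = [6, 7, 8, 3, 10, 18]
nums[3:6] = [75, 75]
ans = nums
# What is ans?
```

nums starts as [6, 7, 8, 3, 10, 18] (length 6). The slice nums[3:6] covers indices [3, 4, 5] with values [3, 10, 18]. Replacing that slice with [75, 75] (different length) produces [6, 7, 8, 75, 75].

[6, 7, 8, 75, 75]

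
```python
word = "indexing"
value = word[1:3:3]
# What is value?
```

word has length 8. The slice word[1:3:3] selects indices [1] (1->'n'), giving 'n'.

'n'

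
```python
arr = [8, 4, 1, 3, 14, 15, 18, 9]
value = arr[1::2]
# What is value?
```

arr has length 8. The slice arr[1::2] selects indices [1, 3, 5, 7] (1->4, 3->3, 5->15, 7->9), giving [4, 3, 15, 9].

[4, 3, 15, 9]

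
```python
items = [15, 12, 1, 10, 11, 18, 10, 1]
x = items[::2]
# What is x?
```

items has length 8. The slice items[::2] selects indices [0, 2, 4, 6] (0->15, 2->1, 4->11, 6->10), giving [15, 1, 11, 10].

[15, 1, 11, 10]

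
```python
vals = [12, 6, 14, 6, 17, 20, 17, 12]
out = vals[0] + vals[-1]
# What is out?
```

vals has length 8. vals[0] = 12.
vals has length 8. Negative index -1 maps to positive index 8 + (-1) = 7. vals[7] = 12.
Sum: 12 + 12 = 24.

24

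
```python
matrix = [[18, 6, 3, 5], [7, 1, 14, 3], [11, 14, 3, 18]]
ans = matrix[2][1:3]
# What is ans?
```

matrix[2] = [11, 14, 3, 18]. matrix[2] has length 4. The slice matrix[2][1:3] selects indices [1, 2] (1->14, 2->3), giving [14, 3].

[14, 3]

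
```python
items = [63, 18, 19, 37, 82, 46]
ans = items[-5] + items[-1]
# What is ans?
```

items has length 6. Negative index -5 maps to positive index 6 + (-5) = 1. items[1] = 18.
items has length 6. Negative index -1 maps to positive index 6 + (-1) = 5. items[5] = 46.
Sum: 18 + 46 = 64.

64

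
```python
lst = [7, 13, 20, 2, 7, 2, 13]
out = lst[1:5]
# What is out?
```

lst has length 7. The slice lst[1:5] selects indices [1, 2, 3, 4] (1->13, 2->20, 3->2, 4->7), giving [13, 20, 2, 7].

[13, 20, 2, 7]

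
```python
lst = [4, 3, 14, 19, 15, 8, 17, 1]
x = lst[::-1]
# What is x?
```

lst has length 8. The slice lst[::-1] selects indices [7, 6, 5, 4, 3, 2, 1, 0] (7->1, 6->17, 5->8, 4->15, 3->19, 2->14, 1->3, 0->4), giving [1, 17, 8, 15, 19, 14, 3, 4].

[1, 17, 8, 15, 19, 14, 3, 4]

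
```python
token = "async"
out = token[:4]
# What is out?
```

token has length 5. The slice token[:4] selects indices [0, 1, 2, 3] (0->'a', 1->'s', 2->'y', 3->'n'), giving 'asyn'.

'asyn'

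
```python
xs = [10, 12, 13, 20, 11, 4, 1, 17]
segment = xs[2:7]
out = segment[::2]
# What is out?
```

xs has length 8. The slice xs[2:7] selects indices [2, 3, 4, 5, 6] (2->13, 3->20, 4->11, 5->4, 6->1), giving [13, 20, 11, 4, 1]. So segment = [13, 20, 11, 4, 1]. segment has length 5. The slice segment[::2] selects indices [0, 2, 4] (0->13, 2->11, 4->1), giving [13, 11, 1].

[13, 11, 1]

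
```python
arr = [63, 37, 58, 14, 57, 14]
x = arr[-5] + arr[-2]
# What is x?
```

arr has length 6. Negative index -5 maps to positive index 6 + (-5) = 1. arr[1] = 37.
arr has length 6. Negative index -2 maps to positive index 6 + (-2) = 4. arr[4] = 57.
Sum: 37 + 57 = 94.

94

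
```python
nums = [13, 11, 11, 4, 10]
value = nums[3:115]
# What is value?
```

nums has length 5. The slice nums[3:115] selects indices [3, 4] (3->4, 4->10), giving [4, 10].

[4, 10]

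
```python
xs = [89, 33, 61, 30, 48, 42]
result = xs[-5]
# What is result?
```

xs has length 6. Negative index -5 maps to positive index 6 + (-5) = 1. xs[1] = 33.

33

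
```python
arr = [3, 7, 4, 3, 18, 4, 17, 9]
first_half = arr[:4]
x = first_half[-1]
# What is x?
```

arr has length 8. The slice arr[:4] selects indices [0, 1, 2, 3] (0->3, 1->7, 2->4, 3->3), giving [3, 7, 4, 3]. So first_half = [3, 7, 4, 3]. Then first_half[-1] = 3.

3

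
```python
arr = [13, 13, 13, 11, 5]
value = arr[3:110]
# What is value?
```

arr has length 5. The slice arr[3:110] selects indices [3, 4] (3->11, 4->5), giving [11, 5].

[11, 5]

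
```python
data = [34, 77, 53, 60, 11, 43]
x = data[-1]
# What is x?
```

data has length 6. Negative index -1 maps to positive index 6 + (-1) = 5. data[5] = 43.

43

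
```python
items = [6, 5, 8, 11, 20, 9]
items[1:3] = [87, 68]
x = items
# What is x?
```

items starts as [6, 5, 8, 11, 20, 9] (length 6). The slice items[1:3] covers indices [1, 2] with values [5, 8]. Replacing that slice with [87, 68] (same length) produces [6, 87, 68, 11, 20, 9].

[6, 87, 68, 11, 20, 9]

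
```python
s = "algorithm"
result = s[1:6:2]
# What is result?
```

s has length 9. The slice s[1:6:2] selects indices [1, 3, 5] (1->'l', 3->'o', 5->'i'), giving 'loi'.

'loi'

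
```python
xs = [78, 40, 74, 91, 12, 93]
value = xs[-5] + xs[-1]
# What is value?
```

xs has length 6. Negative index -5 maps to positive index 6 + (-5) = 1. xs[1] = 40.
xs has length 6. Negative index -1 maps to positive index 6 + (-1) = 5. xs[5] = 93.
Sum: 40 + 93 = 133.

133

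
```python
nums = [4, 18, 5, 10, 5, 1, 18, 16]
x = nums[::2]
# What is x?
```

nums has length 8. The slice nums[::2] selects indices [0, 2, 4, 6] (0->4, 2->5, 4->5, 6->18), giving [4, 5, 5, 18].

[4, 5, 5, 18]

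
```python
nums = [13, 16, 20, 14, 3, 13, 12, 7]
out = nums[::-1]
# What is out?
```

nums has length 8. The slice nums[::-1] selects indices [7, 6, 5, 4, 3, 2, 1, 0] (7->7, 6->12, 5->13, 4->3, 3->14, 2->20, 1->16, 0->13), giving [7, 12, 13, 3, 14, 20, 16, 13].

[7, 12, 13, 3, 14, 20, 16, 13]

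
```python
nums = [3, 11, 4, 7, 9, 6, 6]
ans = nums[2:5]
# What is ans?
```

nums has length 7. The slice nums[2:5] selects indices [2, 3, 4] (2->4, 3->7, 4->9), giving [4, 7, 9].

[4, 7, 9]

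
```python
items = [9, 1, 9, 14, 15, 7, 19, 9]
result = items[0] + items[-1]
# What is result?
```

items has length 8. items[0] = 9.
items has length 8. Negative index -1 maps to positive index 8 + (-1) = 7. items[7] = 9.
Sum: 9 + 9 = 18.

18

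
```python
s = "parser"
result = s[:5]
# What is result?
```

s has length 6. The slice s[:5] selects indices [0, 1, 2, 3, 4] (0->'p', 1->'a', 2->'r', 3->'s', 4->'e'), giving 'parse'.

'parse'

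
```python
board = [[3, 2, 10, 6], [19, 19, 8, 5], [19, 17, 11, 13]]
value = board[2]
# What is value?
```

board has 3 rows. Row 2 is [19, 17, 11, 13].

[19, 17, 11, 13]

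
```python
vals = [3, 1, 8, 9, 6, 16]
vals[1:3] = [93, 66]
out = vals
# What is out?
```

vals starts as [3, 1, 8, 9, 6, 16] (length 6). The slice vals[1:3] covers indices [1, 2] with values [1, 8]. Replacing that slice with [93, 66] (same length) produces [3, 93, 66, 9, 6, 16].

[3, 93, 66, 9, 6, 16]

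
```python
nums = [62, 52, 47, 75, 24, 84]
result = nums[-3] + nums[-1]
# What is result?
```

nums has length 6. Negative index -3 maps to positive index 6 + (-3) = 3. nums[3] = 75.
nums has length 6. Negative index -1 maps to positive index 6 + (-1) = 5. nums[5] = 84.
Sum: 75 + 84 = 159.

159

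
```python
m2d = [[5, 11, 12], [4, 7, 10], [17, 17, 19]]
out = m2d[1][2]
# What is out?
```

m2d[1] = [4, 7, 10]. Taking column 2 of that row yields 10.

10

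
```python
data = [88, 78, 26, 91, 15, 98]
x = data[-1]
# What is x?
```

data has length 6. Negative index -1 maps to positive index 6 + (-1) = 5. data[5] = 98.

98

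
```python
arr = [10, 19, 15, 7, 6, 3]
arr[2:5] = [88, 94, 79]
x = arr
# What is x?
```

arr starts as [10, 19, 15, 7, 6, 3] (length 6). The slice arr[2:5] covers indices [2, 3, 4] with values [15, 7, 6]. Replacing that slice with [88, 94, 79] (same length) produces [10, 19, 88, 94, 79, 3].

[10, 19, 88, 94, 79, 3]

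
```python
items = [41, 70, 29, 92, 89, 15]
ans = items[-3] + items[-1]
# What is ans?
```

items has length 6. Negative index -3 maps to positive index 6 + (-3) = 3. items[3] = 92.
items has length 6. Negative index -1 maps to positive index 6 + (-1) = 5. items[5] = 15.
Sum: 92 + 15 = 107.

107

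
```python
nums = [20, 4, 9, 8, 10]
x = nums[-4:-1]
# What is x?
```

nums has length 5. The slice nums[-4:-1] selects indices [1, 2, 3] (1->4, 2->9, 3->8), giving [4, 9, 8].

[4, 9, 8]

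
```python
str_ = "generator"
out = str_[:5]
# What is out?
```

str_ has length 9. The slice str_[:5] selects indices [0, 1, 2, 3, 4] (0->'g', 1->'e', 2->'n', 3->'e', 4->'r'), giving 'gener'.

'gener'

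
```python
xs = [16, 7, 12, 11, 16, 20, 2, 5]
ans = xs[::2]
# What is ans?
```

xs has length 8. The slice xs[::2] selects indices [0, 2, 4, 6] (0->16, 2->12, 4->16, 6->2), giving [16, 12, 16, 2].

[16, 12, 16, 2]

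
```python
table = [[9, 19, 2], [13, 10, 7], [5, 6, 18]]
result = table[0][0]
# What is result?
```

table[0] = [9, 19, 2]. Taking column 0 of that row yields 9.

9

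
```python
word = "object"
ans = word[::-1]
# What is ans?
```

word has length 6. The slice word[::-1] selects indices [5, 4, 3, 2, 1, 0] (5->'t', 4->'c', 3->'e', 2->'j', 1->'b', 0->'o'), giving 'tcejbo'.

'tcejbo'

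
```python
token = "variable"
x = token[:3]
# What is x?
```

token has length 8. The slice token[:3] selects indices [0, 1, 2] (0->'v', 1->'a', 2->'r'), giving 'var'.

'var'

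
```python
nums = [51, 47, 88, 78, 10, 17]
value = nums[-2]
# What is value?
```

nums has length 6. Negative index -2 maps to positive index 6 + (-2) = 4. nums[4] = 10.

10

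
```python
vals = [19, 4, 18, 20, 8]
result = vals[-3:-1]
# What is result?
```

vals has length 5. The slice vals[-3:-1] selects indices [2, 3] (2->18, 3->20), giving [18, 20].

[18, 20]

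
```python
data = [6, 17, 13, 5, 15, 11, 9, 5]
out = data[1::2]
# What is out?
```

data has length 8. The slice data[1::2] selects indices [1, 3, 5, 7] (1->17, 3->5, 5->11, 7->5), giving [17, 5, 11, 5].

[17, 5, 11, 5]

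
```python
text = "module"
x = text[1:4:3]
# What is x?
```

text has length 6. The slice text[1:4:3] selects indices [1] (1->'o'), giving 'o'.

'o'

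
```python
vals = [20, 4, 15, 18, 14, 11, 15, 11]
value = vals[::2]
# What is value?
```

vals has length 8. The slice vals[::2] selects indices [0, 2, 4, 6] (0->20, 2->15, 4->14, 6->15), giving [20, 15, 14, 15].

[20, 15, 14, 15]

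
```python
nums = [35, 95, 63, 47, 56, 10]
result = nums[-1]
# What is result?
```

nums has length 6. Negative index -1 maps to positive index 6 + (-1) = 5. nums[5] = 10.

10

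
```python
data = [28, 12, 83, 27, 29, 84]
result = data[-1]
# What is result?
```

data has length 6. Negative index -1 maps to positive index 6 + (-1) = 5. data[5] = 84.

84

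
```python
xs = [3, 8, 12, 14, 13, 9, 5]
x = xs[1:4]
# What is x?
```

xs has length 7. The slice xs[1:4] selects indices [1, 2, 3] (1->8, 2->12, 3->14), giving [8, 12, 14].

[8, 12, 14]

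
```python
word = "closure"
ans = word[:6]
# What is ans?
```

word has length 7. The slice word[:6] selects indices [0, 1, 2, 3, 4, 5] (0->'c', 1->'l', 2->'o', 3->'s', 4->'u', 5->'r'), giving 'closur'.

'closur'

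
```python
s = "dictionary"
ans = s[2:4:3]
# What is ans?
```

s has length 10. The slice s[2:4:3] selects indices [2] (2->'c'), giving 'c'.

'c'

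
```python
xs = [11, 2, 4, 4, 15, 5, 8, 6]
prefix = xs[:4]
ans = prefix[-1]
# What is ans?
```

xs has length 8. The slice xs[:4] selects indices [0, 1, 2, 3] (0->11, 1->2, 2->4, 3->4), giving [11, 2, 4, 4]. So prefix = [11, 2, 4, 4]. Then prefix[-1] = 4.

4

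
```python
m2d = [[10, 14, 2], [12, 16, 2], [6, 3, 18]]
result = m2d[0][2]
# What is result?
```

m2d[0] = [10, 14, 2]. Taking column 2 of that row yields 2.

2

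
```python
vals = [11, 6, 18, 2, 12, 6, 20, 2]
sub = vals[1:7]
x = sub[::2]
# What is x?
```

vals has length 8. The slice vals[1:7] selects indices [1, 2, 3, 4, 5, 6] (1->6, 2->18, 3->2, 4->12, 5->6, 6->20), giving [6, 18, 2, 12, 6, 20]. So sub = [6, 18, 2, 12, 6, 20]. sub has length 6. The slice sub[::2] selects indices [0, 2, 4] (0->6, 2->2, 4->6), giving [6, 2, 6].

[6, 2, 6]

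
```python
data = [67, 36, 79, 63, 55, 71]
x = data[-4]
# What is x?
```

data has length 6. Negative index -4 maps to positive index 6 + (-4) = 2. data[2] = 79.

79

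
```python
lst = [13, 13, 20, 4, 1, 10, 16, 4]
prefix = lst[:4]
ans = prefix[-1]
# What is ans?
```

lst has length 8. The slice lst[:4] selects indices [0, 1, 2, 3] (0->13, 1->13, 2->20, 3->4), giving [13, 13, 20, 4]. So prefix = [13, 13, 20, 4]. Then prefix[-1] = 4.

4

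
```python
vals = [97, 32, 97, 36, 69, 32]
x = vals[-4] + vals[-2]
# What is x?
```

vals has length 6. Negative index -4 maps to positive index 6 + (-4) = 2. vals[2] = 97.
vals has length 6. Negative index -2 maps to positive index 6 + (-2) = 4. vals[4] = 69.
Sum: 97 + 69 = 166.

166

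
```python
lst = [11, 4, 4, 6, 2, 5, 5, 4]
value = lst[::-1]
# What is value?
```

lst has length 8. The slice lst[::-1] selects indices [7, 6, 5, 4, 3, 2, 1, 0] (7->4, 6->5, 5->5, 4->2, 3->6, 2->4, 1->4, 0->11), giving [4, 5, 5, 2, 6, 4, 4, 11].

[4, 5, 5, 2, 6, 4, 4, 11]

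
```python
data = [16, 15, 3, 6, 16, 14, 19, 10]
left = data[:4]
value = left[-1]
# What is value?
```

data has length 8. The slice data[:4] selects indices [0, 1, 2, 3] (0->16, 1->15, 2->3, 3->6), giving [16, 15, 3, 6]. So left = [16, 15, 3, 6]. Then left[-1] = 6.

6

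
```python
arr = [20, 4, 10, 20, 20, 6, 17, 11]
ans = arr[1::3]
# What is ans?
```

arr has length 8. The slice arr[1::3] selects indices [1, 4, 7] (1->4, 4->20, 7->11), giving [4, 20, 11].

[4, 20, 11]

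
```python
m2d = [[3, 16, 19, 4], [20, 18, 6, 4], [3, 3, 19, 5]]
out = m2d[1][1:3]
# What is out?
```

m2d[1] = [20, 18, 6, 4]. m2d[1] has length 4. The slice m2d[1][1:3] selects indices [1, 2] (1->18, 2->6), giving [18, 6].

[18, 6]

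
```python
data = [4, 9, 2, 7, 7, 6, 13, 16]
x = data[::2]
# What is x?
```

data has length 8. The slice data[::2] selects indices [0, 2, 4, 6] (0->4, 2->2, 4->7, 6->13), giving [4, 2, 7, 13].

[4, 2, 7, 13]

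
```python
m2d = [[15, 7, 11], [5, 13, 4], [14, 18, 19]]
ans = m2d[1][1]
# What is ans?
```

m2d[1] = [5, 13, 4]. Taking column 1 of that row yields 13.

13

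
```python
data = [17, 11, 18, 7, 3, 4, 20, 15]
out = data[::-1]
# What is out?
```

data has length 8. The slice data[::-1] selects indices [7, 6, 5, 4, 3, 2, 1, 0] (7->15, 6->20, 5->4, 4->3, 3->7, 2->18, 1->11, 0->17), giving [15, 20, 4, 3, 7, 18, 11, 17].

[15, 20, 4, 3, 7, 18, 11, 17]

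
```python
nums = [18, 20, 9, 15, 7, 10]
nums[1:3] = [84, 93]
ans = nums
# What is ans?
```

nums starts as [18, 20, 9, 15, 7, 10] (length 6). The slice nums[1:3] covers indices [1, 2] with values [20, 9]. Replacing that slice with [84, 93] (same length) produces [18, 84, 93, 15, 7, 10].

[18, 84, 93, 15, 7, 10]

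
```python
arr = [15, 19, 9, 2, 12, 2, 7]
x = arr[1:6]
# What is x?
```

arr has length 7. The slice arr[1:6] selects indices [1, 2, 3, 4, 5] (1->19, 2->9, 3->2, 4->12, 5->2), giving [19, 9, 2, 12, 2].

[19, 9, 2, 12, 2]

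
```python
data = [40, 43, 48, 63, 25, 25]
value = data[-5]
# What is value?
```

data has length 6. Negative index -5 maps to positive index 6 + (-5) = 1. data[1] = 43.

43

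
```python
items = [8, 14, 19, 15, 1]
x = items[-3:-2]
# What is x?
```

items has length 5. The slice items[-3:-2] selects indices [2] (2->19), giving [19].

[19]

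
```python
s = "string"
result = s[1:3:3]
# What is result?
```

s has length 6. The slice s[1:3:3] selects indices [1] (1->'t'), giving 't'.

't'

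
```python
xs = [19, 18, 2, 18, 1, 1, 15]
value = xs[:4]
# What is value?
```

xs has length 7. The slice xs[:4] selects indices [0, 1, 2, 3] (0->19, 1->18, 2->2, 3->18), giving [19, 18, 2, 18].

[19, 18, 2, 18]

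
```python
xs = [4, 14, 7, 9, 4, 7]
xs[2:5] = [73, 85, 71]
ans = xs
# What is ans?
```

xs starts as [4, 14, 7, 9, 4, 7] (length 6). The slice xs[2:5] covers indices [2, 3, 4] with values [7, 9, 4]. Replacing that slice with [73, 85, 71] (same length) produces [4, 14, 73, 85, 71, 7].

[4, 14, 73, 85, 71, 7]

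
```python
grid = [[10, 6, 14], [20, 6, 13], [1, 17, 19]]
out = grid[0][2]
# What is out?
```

grid[0] = [10, 6, 14]. Taking column 2 of that row yields 14.

14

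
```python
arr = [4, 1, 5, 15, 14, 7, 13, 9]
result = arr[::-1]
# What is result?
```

arr has length 8. The slice arr[::-1] selects indices [7, 6, 5, 4, 3, 2, 1, 0] (7->9, 6->13, 5->7, 4->14, 3->15, 2->5, 1->1, 0->4), giving [9, 13, 7, 14, 15, 5, 1, 4].

[9, 13, 7, 14, 15, 5, 1, 4]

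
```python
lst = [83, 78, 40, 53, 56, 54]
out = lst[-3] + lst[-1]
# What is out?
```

lst has length 6. Negative index -3 maps to positive index 6 + (-3) = 3. lst[3] = 53.
lst has length 6. Negative index -1 maps to positive index 6 + (-1) = 5. lst[5] = 54.
Sum: 53 + 54 = 107.

107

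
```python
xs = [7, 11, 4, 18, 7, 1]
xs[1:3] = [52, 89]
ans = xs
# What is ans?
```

xs starts as [7, 11, 4, 18, 7, 1] (length 6). The slice xs[1:3] covers indices [1, 2] with values [11, 4]. Replacing that slice with [52, 89] (same length) produces [7, 52, 89, 18, 7, 1].

[7, 52, 89, 18, 7, 1]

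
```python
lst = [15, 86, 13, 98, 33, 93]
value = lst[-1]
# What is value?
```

lst has length 6. Negative index -1 maps to positive index 6 + (-1) = 5. lst[5] = 93.

93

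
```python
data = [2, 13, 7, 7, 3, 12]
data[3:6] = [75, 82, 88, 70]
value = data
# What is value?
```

data starts as [2, 13, 7, 7, 3, 12] (length 6). The slice data[3:6] covers indices [3, 4, 5] with values [7, 3, 12]. Replacing that slice with [75, 82, 88, 70] (different length) produces [2, 13, 7, 75, 82, 88, 70].

[2, 13, 7, 75, 82, 88, 70]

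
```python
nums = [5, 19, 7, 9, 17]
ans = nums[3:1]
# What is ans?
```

nums has length 5. The slice nums[3:1] resolves to an empty index range, so the result is [].

[]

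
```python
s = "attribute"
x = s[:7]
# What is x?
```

s has length 9. The slice s[:7] selects indices [0, 1, 2, 3, 4, 5, 6] (0->'a', 1->'t', 2->'t', 3->'r', 4->'i', 5->'b', 6->'u'), giving 'attribu'.

'attribu'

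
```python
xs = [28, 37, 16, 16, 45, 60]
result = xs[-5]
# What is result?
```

xs has length 6. Negative index -5 maps to positive index 6 + (-5) = 1. xs[1] = 37.

37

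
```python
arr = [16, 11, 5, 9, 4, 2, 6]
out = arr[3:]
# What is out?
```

arr has length 7. The slice arr[3:] selects indices [3, 4, 5, 6] (3->9, 4->4, 5->2, 6->6), giving [9, 4, 2, 6].

[9, 4, 2, 6]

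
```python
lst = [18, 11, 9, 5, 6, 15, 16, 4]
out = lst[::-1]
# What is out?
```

lst has length 8. The slice lst[::-1] selects indices [7, 6, 5, 4, 3, 2, 1, 0] (7->4, 6->16, 5->15, 4->6, 3->5, 2->9, 1->11, 0->18), giving [4, 16, 15, 6, 5, 9, 11, 18].

[4, 16, 15, 6, 5, 9, 11, 18]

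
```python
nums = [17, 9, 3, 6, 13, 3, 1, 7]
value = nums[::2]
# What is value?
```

nums has length 8. The slice nums[::2] selects indices [0, 2, 4, 6] (0->17, 2->3, 4->13, 6->1), giving [17, 3, 13, 1].

[17, 3, 13, 1]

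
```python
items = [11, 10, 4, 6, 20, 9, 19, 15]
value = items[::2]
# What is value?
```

items has length 8. The slice items[::2] selects indices [0, 2, 4, 6] (0->11, 2->4, 4->20, 6->19), giving [11, 4, 20, 19].

[11, 4, 20, 19]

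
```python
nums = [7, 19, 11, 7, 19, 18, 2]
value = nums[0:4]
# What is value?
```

nums has length 7. The slice nums[0:4] selects indices [0, 1, 2, 3] (0->7, 1->19, 2->11, 3->7), giving [7, 19, 11, 7].

[7, 19, 11, 7]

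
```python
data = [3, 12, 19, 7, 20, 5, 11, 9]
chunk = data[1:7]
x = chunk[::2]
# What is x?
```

data has length 8. The slice data[1:7] selects indices [1, 2, 3, 4, 5, 6] (1->12, 2->19, 3->7, 4->20, 5->5, 6->11), giving [12, 19, 7, 20, 5, 11]. So chunk = [12, 19, 7, 20, 5, 11]. chunk has length 6. The slice chunk[::2] selects indices [0, 2, 4] (0->12, 2->7, 4->5), giving [12, 7, 5].

[12, 7, 5]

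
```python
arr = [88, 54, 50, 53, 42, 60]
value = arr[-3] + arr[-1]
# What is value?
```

arr has length 6. Negative index -3 maps to positive index 6 + (-3) = 3. arr[3] = 53.
arr has length 6. Negative index -1 maps to positive index 6 + (-1) = 5. arr[5] = 60.
Sum: 53 + 60 = 113.

113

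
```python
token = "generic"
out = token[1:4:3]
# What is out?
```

token has length 7. The slice token[1:4:3] selects indices [1] (1->'e'), giving 'e'.

'e'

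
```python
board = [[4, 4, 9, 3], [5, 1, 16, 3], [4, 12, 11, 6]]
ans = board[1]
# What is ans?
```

board has 3 rows. Row 1 is [5, 1, 16, 3].

[5, 1, 16, 3]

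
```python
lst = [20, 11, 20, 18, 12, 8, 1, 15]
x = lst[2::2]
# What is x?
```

lst has length 8. The slice lst[2::2] selects indices [2, 4, 6] (2->20, 4->12, 6->1), giving [20, 12, 1].

[20, 12, 1]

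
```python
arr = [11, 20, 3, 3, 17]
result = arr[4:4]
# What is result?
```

arr has length 5. The slice arr[4:4] resolves to an empty index range, so the result is [].

[]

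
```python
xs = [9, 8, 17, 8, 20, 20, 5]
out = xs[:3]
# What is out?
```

xs has length 7. The slice xs[:3] selects indices [0, 1, 2] (0->9, 1->8, 2->17), giving [9, 8, 17].

[9, 8, 17]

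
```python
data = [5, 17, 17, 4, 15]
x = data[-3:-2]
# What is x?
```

data has length 5. The slice data[-3:-2] selects indices [2] (2->17), giving [17].

[17]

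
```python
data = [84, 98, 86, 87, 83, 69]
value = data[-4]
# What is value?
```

data has length 6. Negative index -4 maps to positive index 6 + (-4) = 2. data[2] = 86.

86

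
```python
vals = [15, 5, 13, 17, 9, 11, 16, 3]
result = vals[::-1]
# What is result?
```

vals has length 8. The slice vals[::-1] selects indices [7, 6, 5, 4, 3, 2, 1, 0] (7->3, 6->16, 5->11, 4->9, 3->17, 2->13, 1->5, 0->15), giving [3, 16, 11, 9, 17, 13, 5, 15].

[3, 16, 11, 9, 17, 13, 5, 15]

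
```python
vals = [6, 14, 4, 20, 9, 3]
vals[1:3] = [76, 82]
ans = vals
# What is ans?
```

vals starts as [6, 14, 4, 20, 9, 3] (length 6). The slice vals[1:3] covers indices [1, 2] with values [14, 4]. Replacing that slice with [76, 82] (same length) produces [6, 76, 82, 20, 9, 3].

[6, 76, 82, 20, 9, 3]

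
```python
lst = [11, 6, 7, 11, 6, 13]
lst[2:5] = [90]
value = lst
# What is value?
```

lst starts as [11, 6, 7, 11, 6, 13] (length 6). The slice lst[2:5] covers indices [2, 3, 4] with values [7, 11, 6]. Replacing that slice with [90] (different length) produces [11, 6, 90, 13].

[11, 6, 90, 13]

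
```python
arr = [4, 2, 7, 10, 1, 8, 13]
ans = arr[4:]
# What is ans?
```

arr has length 7. The slice arr[4:] selects indices [4, 5, 6] (4->1, 5->8, 6->13), giving [1, 8, 13].

[1, 8, 13]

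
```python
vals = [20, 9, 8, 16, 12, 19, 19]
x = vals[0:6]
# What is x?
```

vals has length 7. The slice vals[0:6] selects indices [0, 1, 2, 3, 4, 5] (0->20, 1->9, 2->8, 3->16, 4->12, 5->19), giving [20, 9, 8, 16, 12, 19].

[20, 9, 8, 16, 12, 19]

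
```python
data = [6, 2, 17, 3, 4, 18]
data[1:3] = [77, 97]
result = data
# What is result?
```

data starts as [6, 2, 17, 3, 4, 18] (length 6). The slice data[1:3] covers indices [1, 2] with values [2, 17]. Replacing that slice with [77, 97] (same length) produces [6, 77, 97, 3, 4, 18].

[6, 77, 97, 3, 4, 18]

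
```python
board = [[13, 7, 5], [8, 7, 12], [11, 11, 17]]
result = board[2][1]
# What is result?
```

board[2] = [11, 11, 17]. Taking column 1 of that row yields 11.

11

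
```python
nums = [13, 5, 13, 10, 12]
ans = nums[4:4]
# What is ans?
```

nums has length 5. The slice nums[4:4] resolves to an empty index range, so the result is [].

[]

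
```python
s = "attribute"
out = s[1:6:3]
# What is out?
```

s has length 9. The slice s[1:6:3] selects indices [1, 4] (1->'t', 4->'i'), giving 'ti'.

'ti'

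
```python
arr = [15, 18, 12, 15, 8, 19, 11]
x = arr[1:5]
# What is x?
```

arr has length 7. The slice arr[1:5] selects indices [1, 2, 3, 4] (1->18, 2->12, 3->15, 4->8), giving [18, 12, 15, 8].

[18, 12, 15, 8]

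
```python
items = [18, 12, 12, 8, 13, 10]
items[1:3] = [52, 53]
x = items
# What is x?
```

items starts as [18, 12, 12, 8, 13, 10] (length 6). The slice items[1:3] covers indices [1, 2] with values [12, 12]. Replacing that slice with [52, 53] (same length) produces [18, 52, 53, 8, 13, 10].

[18, 52, 53, 8, 13, 10]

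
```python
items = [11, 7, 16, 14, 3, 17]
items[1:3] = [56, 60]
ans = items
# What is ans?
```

items starts as [11, 7, 16, 14, 3, 17] (length 6). The slice items[1:3] covers indices [1, 2] with values [7, 16]. Replacing that slice with [56, 60] (same length) produces [11, 56, 60, 14, 3, 17].

[11, 56, 60, 14, 3, 17]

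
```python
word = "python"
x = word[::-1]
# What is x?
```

word has length 6. The slice word[::-1] selects indices [5, 4, 3, 2, 1, 0] (5->'n', 4->'o', 3->'h', 2->'t', 1->'y', 0->'p'), giving 'nohtyp'.

'nohtyp'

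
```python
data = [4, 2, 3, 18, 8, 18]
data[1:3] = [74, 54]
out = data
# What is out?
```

data starts as [4, 2, 3, 18, 8, 18] (length 6). The slice data[1:3] covers indices [1, 2] with values [2, 3]. Replacing that slice with [74, 54] (same length) produces [4, 74, 54, 18, 8, 18].

[4, 74, 54, 18, 8, 18]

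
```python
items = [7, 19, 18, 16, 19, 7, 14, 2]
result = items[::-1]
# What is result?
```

items has length 8. The slice items[::-1] selects indices [7, 6, 5, 4, 3, 2, 1, 0] (7->2, 6->14, 5->7, 4->19, 3->16, 2->18, 1->19, 0->7), giving [2, 14, 7, 19, 16, 18, 19, 7].

[2, 14, 7, 19, 16, 18, 19, 7]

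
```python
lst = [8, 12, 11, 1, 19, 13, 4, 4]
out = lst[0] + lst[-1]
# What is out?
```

lst has length 8. lst[0] = 8.
lst has length 8. Negative index -1 maps to positive index 8 + (-1) = 7. lst[7] = 4.
Sum: 8 + 4 = 12.

12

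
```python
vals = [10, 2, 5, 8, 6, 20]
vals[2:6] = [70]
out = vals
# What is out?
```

vals starts as [10, 2, 5, 8, 6, 20] (length 6). The slice vals[2:6] covers indices [2, 3, 4, 5] with values [5, 8, 6, 20]. Replacing that slice with [70] (different length) produces [10, 2, 70].

[10, 2, 70]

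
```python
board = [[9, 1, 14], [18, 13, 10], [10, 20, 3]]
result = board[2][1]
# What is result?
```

board[2] = [10, 20, 3]. Taking column 1 of that row yields 20.

20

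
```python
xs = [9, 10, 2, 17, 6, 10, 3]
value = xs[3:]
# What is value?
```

xs has length 7. The slice xs[3:] selects indices [3, 4, 5, 6] (3->17, 4->6, 5->10, 6->3), giving [17, 6, 10, 3].

[17, 6, 10, 3]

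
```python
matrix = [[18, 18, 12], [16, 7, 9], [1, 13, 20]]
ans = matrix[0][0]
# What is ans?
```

matrix[0] = [18, 18, 12]. Taking column 0 of that row yields 18.

18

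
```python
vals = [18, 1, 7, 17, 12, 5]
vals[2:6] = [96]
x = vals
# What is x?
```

vals starts as [18, 1, 7, 17, 12, 5] (length 6). The slice vals[2:6] covers indices [2, 3, 4, 5] with values [7, 17, 12, 5]. Replacing that slice with [96] (different length) produces [18, 1, 96].

[18, 1, 96]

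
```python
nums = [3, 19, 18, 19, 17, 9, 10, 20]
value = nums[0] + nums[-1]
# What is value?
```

nums has length 8. nums[0] = 3.
nums has length 8. Negative index -1 maps to positive index 8 + (-1) = 7. nums[7] = 20.
Sum: 3 + 20 = 23.

23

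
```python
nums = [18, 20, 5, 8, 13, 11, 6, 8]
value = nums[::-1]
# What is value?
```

nums has length 8. The slice nums[::-1] selects indices [7, 6, 5, 4, 3, 2, 1, 0] (7->8, 6->6, 5->11, 4->13, 3->8, 2->5, 1->20, 0->18), giving [8, 6, 11, 13, 8, 5, 20, 18].

[8, 6, 11, 13, 8, 5, 20, 18]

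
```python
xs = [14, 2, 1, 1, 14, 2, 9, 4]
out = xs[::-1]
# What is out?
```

xs has length 8. The slice xs[::-1] selects indices [7, 6, 5, 4, 3, 2, 1, 0] (7->4, 6->9, 5->2, 4->14, 3->1, 2->1, 1->2, 0->14), giving [4, 9, 2, 14, 1, 1, 2, 14].

[4, 9, 2, 14, 1, 1, 2, 14]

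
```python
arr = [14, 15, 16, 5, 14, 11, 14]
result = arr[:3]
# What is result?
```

arr has length 7. The slice arr[:3] selects indices [0, 1, 2] (0->14, 1->15, 2->16), giving [14, 15, 16].

[14, 15, 16]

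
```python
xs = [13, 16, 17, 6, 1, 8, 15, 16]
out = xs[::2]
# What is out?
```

xs has length 8. The slice xs[::2] selects indices [0, 2, 4, 6] (0->13, 2->17, 4->1, 6->15), giving [13, 17, 1, 15].

[13, 17, 1, 15]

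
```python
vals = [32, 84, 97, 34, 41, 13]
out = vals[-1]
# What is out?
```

vals has length 6. Negative index -1 maps to positive index 6 + (-1) = 5. vals[5] = 13.

13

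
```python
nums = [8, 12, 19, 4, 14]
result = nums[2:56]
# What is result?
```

nums has length 5. The slice nums[2:56] selects indices [2, 3, 4] (2->19, 3->4, 4->14), giving [19, 4, 14].

[19, 4, 14]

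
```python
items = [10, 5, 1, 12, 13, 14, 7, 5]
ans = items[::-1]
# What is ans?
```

items has length 8. The slice items[::-1] selects indices [7, 6, 5, 4, 3, 2, 1, 0] (7->5, 6->7, 5->14, 4->13, 3->12, 2->1, 1->5, 0->10), giving [5, 7, 14, 13, 12, 1, 5, 10].

[5, 7, 14, 13, 12, 1, 5, 10]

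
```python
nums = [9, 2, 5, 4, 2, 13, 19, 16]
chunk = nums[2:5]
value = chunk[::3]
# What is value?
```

nums has length 8. The slice nums[2:5] selects indices [2, 3, 4] (2->5, 3->4, 4->2), giving [5, 4, 2]. So chunk = [5, 4, 2]. chunk has length 3. The slice chunk[::3] selects indices [0] (0->5), giving [5].

[5]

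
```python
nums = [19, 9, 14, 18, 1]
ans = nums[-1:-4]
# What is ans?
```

nums has length 5. The slice nums[-1:-4] resolves to an empty index range, so the result is [].

[]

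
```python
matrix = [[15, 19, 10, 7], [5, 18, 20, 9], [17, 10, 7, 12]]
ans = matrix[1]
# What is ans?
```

matrix has 3 rows. Row 1 is [5, 18, 20, 9].

[5, 18, 20, 9]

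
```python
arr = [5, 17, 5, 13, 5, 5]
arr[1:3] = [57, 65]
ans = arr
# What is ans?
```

arr starts as [5, 17, 5, 13, 5, 5] (length 6). The slice arr[1:3] covers indices [1, 2] with values [17, 5]. Replacing that slice with [57, 65] (same length) produces [5, 57, 65, 13, 5, 5].

[5, 57, 65, 13, 5, 5]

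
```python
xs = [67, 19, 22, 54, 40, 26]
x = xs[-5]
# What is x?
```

xs has length 6. Negative index -5 maps to positive index 6 + (-5) = 1. xs[1] = 19.

19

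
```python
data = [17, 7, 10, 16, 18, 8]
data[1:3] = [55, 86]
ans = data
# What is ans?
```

data starts as [17, 7, 10, 16, 18, 8] (length 6). The slice data[1:3] covers indices [1, 2] with values [7, 10]. Replacing that slice with [55, 86] (same length) produces [17, 55, 86, 16, 18, 8].

[17, 55, 86, 16, 18, 8]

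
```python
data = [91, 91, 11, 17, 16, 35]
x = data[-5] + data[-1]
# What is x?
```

data has length 6. Negative index -5 maps to positive index 6 + (-5) = 1. data[1] = 91.
data has length 6. Negative index -1 maps to positive index 6 + (-1) = 5. data[5] = 35.
Sum: 91 + 35 = 126.

126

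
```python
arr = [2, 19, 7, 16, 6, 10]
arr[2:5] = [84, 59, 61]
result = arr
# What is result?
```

arr starts as [2, 19, 7, 16, 6, 10] (length 6). The slice arr[2:5] covers indices [2, 3, 4] with values [7, 16, 6]. Replacing that slice with [84, 59, 61] (same length) produces [2, 19, 84, 59, 61, 10].

[2, 19, 84, 59, 61, 10]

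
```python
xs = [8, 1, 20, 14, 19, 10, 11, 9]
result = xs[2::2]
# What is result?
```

xs has length 8. The slice xs[2::2] selects indices [2, 4, 6] (2->20, 4->19, 6->11), giving [20, 19, 11].

[20, 19, 11]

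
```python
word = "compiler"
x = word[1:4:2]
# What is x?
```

word has length 8. The slice word[1:4:2] selects indices [1, 3] (1->'o', 3->'p'), giving 'op'.

'op'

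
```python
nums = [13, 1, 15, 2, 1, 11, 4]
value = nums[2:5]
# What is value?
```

nums has length 7. The slice nums[2:5] selects indices [2, 3, 4] (2->15, 3->2, 4->1), giving [15, 2, 1].

[15, 2, 1]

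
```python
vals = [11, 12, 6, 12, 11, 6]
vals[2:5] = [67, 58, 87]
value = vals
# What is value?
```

vals starts as [11, 12, 6, 12, 11, 6] (length 6). The slice vals[2:5] covers indices [2, 3, 4] with values [6, 12, 11]. Replacing that slice with [67, 58, 87] (same length) produces [11, 12, 67, 58, 87, 6].

[11, 12, 67, 58, 87, 6]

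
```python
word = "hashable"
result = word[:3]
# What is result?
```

word has length 8. The slice word[:3] selects indices [0, 1, 2] (0->'h', 1->'a', 2->'s'), giving 'has'.

'has'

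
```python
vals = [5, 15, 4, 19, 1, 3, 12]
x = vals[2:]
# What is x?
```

vals has length 7. The slice vals[2:] selects indices [2, 3, 4, 5, 6] (2->4, 3->19, 4->1, 5->3, 6->12), giving [4, 19, 1, 3, 12].

[4, 19, 1, 3, 12]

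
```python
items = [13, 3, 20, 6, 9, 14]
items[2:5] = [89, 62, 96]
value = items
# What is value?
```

items starts as [13, 3, 20, 6, 9, 14] (length 6). The slice items[2:5] covers indices [2, 3, 4] with values [20, 6, 9]. Replacing that slice with [89, 62, 96] (same length) produces [13, 3, 89, 62, 96, 14].

[13, 3, 89, 62, 96, 14]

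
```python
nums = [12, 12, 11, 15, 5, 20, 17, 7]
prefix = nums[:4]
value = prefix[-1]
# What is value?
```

nums has length 8. The slice nums[:4] selects indices [0, 1, 2, 3] (0->12, 1->12, 2->11, 3->15), giving [12, 12, 11, 15]. So prefix = [12, 12, 11, 15]. Then prefix[-1] = 15.

15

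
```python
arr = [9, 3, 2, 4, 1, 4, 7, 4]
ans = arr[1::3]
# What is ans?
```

arr has length 8. The slice arr[1::3] selects indices [1, 4, 7] (1->3, 4->1, 7->4), giving [3, 1, 4].

[3, 1, 4]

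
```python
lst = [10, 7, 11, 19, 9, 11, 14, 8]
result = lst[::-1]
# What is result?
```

lst has length 8. The slice lst[::-1] selects indices [7, 6, 5, 4, 3, 2, 1, 0] (7->8, 6->14, 5->11, 4->9, 3->19, 2->11, 1->7, 0->10), giving [8, 14, 11, 9, 19, 11, 7, 10].

[8, 14, 11, 9, 19, 11, 7, 10]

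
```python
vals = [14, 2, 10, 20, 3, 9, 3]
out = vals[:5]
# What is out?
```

vals has length 7. The slice vals[:5] selects indices [0, 1, 2, 3, 4] (0->14, 1->2, 2->10, 3->20, 4->3), giving [14, 2, 10, 20, 3].

[14, 2, 10, 20, 3]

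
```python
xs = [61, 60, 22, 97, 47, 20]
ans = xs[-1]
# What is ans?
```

xs has length 6. Negative index -1 maps to positive index 6 + (-1) = 5. xs[5] = 20.

20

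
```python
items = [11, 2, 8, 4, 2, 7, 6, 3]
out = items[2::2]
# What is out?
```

items has length 8. The slice items[2::2] selects indices [2, 4, 6] (2->8, 4->2, 6->6), giving [8, 2, 6].

[8, 2, 6]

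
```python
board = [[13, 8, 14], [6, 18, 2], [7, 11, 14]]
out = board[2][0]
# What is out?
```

board[2] = [7, 11, 14]. Taking column 0 of that row yields 7.

7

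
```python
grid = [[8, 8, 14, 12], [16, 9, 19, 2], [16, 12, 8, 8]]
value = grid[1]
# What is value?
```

grid has 3 rows. Row 1 is [16, 9, 19, 2].

[16, 9, 19, 2]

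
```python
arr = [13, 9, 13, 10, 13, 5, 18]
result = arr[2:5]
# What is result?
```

arr has length 7. The slice arr[2:5] selects indices [2, 3, 4] (2->13, 3->10, 4->13), giving [13, 10, 13].

[13, 10, 13]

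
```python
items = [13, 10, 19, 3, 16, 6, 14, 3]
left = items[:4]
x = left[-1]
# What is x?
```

items has length 8. The slice items[:4] selects indices [0, 1, 2, 3] (0->13, 1->10, 2->19, 3->3), giving [13, 10, 19, 3]. So left = [13, 10, 19, 3]. Then left[-1] = 3.

3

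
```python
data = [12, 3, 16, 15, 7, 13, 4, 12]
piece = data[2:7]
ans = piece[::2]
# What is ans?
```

data has length 8. The slice data[2:7] selects indices [2, 3, 4, 5, 6] (2->16, 3->15, 4->7, 5->13, 6->4), giving [16, 15, 7, 13, 4]. So piece = [16, 15, 7, 13, 4]. piece has length 5. The slice piece[::2] selects indices [0, 2, 4] (0->16, 2->7, 4->4), giving [16, 7, 4].

[16, 7, 4]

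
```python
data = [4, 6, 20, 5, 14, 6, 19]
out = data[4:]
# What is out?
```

data has length 7. The slice data[4:] selects indices [4, 5, 6] (4->14, 5->6, 6->19), giving [14, 6, 19].

[14, 6, 19]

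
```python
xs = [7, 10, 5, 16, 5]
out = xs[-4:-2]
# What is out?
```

xs has length 5. The slice xs[-4:-2] selects indices [1, 2] (1->10, 2->5), giving [10, 5].

[10, 5]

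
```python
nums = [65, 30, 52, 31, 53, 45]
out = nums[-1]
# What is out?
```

nums has length 6. Negative index -1 maps to positive index 6 + (-1) = 5. nums[5] = 45.

45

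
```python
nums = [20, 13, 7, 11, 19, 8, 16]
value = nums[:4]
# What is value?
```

nums has length 7. The slice nums[:4] selects indices [0, 1, 2, 3] (0->20, 1->13, 2->7, 3->11), giving [20, 13, 7, 11].

[20, 13, 7, 11]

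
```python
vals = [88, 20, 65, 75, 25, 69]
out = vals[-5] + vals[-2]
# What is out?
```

vals has length 6. Negative index -5 maps to positive index 6 + (-5) = 1. vals[1] = 20.
vals has length 6. Negative index -2 maps to positive index 6 + (-2) = 4. vals[4] = 25.
Sum: 20 + 25 = 45.

45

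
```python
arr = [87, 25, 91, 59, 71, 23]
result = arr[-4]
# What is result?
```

arr has length 6. Negative index -4 maps to positive index 6 + (-4) = 2. arr[2] = 91.

91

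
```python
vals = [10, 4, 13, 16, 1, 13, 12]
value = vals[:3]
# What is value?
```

vals has length 7. The slice vals[:3] selects indices [0, 1, 2] (0->10, 1->4, 2->13), giving [10, 4, 13].

[10, 4, 13]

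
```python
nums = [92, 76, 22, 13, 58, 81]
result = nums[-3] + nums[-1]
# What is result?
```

nums has length 6. Negative index -3 maps to positive index 6 + (-3) = 3. nums[3] = 13.
nums has length 6. Negative index -1 maps to positive index 6 + (-1) = 5. nums[5] = 81.
Sum: 13 + 81 = 94.

94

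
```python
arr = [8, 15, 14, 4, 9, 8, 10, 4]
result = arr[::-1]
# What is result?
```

arr has length 8. The slice arr[::-1] selects indices [7, 6, 5, 4, 3, 2, 1, 0] (7->4, 6->10, 5->8, 4->9, 3->4, 2->14, 1->15, 0->8), giving [4, 10, 8, 9, 4, 14, 15, 8].

[4, 10, 8, 9, 4, 14, 15, 8]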